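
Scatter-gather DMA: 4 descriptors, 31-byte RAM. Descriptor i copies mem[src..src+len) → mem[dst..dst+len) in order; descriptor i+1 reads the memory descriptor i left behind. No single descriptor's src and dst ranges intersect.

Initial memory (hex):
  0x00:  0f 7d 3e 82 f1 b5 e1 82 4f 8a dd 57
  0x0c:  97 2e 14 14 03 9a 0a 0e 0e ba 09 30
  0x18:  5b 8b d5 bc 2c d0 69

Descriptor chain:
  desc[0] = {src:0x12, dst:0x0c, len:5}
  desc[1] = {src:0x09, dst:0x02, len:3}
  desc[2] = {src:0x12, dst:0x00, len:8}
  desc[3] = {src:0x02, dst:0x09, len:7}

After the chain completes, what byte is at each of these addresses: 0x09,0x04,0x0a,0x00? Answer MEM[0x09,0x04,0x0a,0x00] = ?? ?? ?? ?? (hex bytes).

[0] 0x12->0x0c len=5 : 0a 0e 0e ba 09
[1] 0x09->0x02 len=3 : 8a dd 57
[2] 0x12->0x00 len=8 : 0a 0e 0e ba 09 30 5b 8b
[3] 0x02->0x09 len=7 : 0e ba 09 30 5b 8b 4f
query mem[0x09]=0x0e, mem[0x04]=0x09, mem[0x0a]=0xba, mem[0x00]=0x0a

MEM[0x09,0x04,0x0a,0x00] = 0e 09 ba 0a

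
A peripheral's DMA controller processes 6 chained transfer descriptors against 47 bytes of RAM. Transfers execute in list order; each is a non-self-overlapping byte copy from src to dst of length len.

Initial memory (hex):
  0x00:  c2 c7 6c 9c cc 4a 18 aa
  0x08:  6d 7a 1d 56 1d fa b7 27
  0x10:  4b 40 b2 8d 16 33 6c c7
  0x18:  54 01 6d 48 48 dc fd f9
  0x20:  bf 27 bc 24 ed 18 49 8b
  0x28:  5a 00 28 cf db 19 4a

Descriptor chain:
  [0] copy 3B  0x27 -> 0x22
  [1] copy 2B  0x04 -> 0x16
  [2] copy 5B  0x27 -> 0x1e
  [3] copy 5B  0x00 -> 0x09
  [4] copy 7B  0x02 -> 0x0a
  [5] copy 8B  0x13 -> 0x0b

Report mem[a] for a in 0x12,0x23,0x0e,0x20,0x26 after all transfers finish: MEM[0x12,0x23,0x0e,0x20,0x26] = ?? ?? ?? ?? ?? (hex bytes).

D0: mem[0x22..0x24] <- [8b 5a 00]
D1: mem[0x16..0x17] <- [cc 4a]
D2: mem[0x1e..0x22] <- [8b 5a 00 28 cf]
D3: mem[0x09..0x0d] <- [c2 c7 6c 9c cc]
D4: mem[0x0a..0x10] <- [6c 9c cc 4a 18 aa 6d]
D5: mem[0x0b..0x12] <- [8d 16 33 cc 4a 54 01 6d]
query mem[0x12]=0x6d, mem[0x23]=0x5a, mem[0x0e]=0xcc, mem[0x20]=0x00, mem[0x26]=0x49

MEM[0x12,0x23,0x0e,0x20,0x26] = 6d 5a cc 00 49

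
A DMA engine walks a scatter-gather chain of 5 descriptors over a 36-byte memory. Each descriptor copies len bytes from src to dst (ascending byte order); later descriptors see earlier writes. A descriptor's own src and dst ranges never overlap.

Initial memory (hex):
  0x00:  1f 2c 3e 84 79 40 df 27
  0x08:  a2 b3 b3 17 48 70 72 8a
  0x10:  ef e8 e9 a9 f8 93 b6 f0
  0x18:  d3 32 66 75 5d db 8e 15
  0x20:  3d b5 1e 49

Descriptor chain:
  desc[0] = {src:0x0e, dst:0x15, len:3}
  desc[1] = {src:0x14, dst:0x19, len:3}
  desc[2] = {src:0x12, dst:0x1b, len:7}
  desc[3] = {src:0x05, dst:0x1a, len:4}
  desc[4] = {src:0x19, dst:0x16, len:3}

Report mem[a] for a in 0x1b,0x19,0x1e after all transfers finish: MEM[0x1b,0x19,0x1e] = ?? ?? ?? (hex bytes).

MEM[0x1b,0x19,0x1e] = df f8 72

#0 dst[0x15+3] := {0x72,0x8a,0xef}
#1 dst[0x19+3] := {0xf8,0x72,0x8a}
#2 dst[0x1b+7] := {0xe9,0xa9,0xf8,0x72,0x8a,0xef,0xd3}
#3 dst[0x1a+4] := {0x40,0xdf,0x27,0xa2}
#4 dst[0x16+3] := {0xf8,0x40,0xdf}
query mem[0x1b]=0xdf, mem[0x19]=0xf8, mem[0x1e]=0x72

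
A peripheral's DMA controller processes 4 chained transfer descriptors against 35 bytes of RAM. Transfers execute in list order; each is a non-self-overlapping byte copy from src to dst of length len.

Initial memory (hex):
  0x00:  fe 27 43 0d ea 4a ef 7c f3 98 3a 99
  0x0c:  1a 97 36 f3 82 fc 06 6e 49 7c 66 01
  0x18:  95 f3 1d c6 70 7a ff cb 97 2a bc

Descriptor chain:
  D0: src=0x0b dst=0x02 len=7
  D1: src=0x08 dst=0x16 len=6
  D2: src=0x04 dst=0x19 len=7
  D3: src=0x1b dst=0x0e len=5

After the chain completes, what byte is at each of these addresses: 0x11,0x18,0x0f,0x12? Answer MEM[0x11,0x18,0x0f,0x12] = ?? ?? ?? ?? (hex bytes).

D0: mem[0x02..0x08] <- [99 1a 97 36 f3 82 fc]
D1: mem[0x16..0x1b] <- [fc 98 3a 99 1a 97]
D2: mem[0x19..0x1f] <- [97 36 f3 82 fc 98 3a]
D3: mem[0x0e..0x12] <- [f3 82 fc 98 3a]
query mem[0x11]=0x98, mem[0x18]=0x3a, mem[0x0f]=0x82, mem[0x12]=0x3a

MEM[0x11,0x18,0x0f,0x12] = 98 3a 82 3a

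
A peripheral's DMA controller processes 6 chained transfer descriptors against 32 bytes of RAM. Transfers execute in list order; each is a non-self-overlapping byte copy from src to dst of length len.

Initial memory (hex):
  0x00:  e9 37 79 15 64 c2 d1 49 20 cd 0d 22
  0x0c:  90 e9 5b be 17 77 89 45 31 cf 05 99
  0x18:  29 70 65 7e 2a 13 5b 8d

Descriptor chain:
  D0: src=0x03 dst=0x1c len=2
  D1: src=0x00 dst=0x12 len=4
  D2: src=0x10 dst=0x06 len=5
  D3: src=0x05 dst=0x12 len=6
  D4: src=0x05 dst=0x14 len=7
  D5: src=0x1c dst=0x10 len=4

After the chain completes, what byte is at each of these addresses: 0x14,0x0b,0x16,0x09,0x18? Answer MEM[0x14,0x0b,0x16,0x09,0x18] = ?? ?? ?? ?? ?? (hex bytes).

MEM[0x14,0x0b,0x16,0x09,0x18] = c2 22 77 37 37

#0 dst[0x1c+2] := {0x15,0x64}
#1 dst[0x12+4] := {0xe9,0x37,0x79,0x15}
#2 dst[0x06+5] := {0x17,0x77,0xe9,0x37,0x79}
#3 dst[0x12+6] := {0xc2,0x17,0x77,0xe9,0x37,0x79}
#4 dst[0x14+7] := {0xc2,0x17,0x77,0xe9,0x37,0x79,0x22}
#5 dst[0x10+4] := {0x15,0x64,0x5b,0x8d}
query mem[0x14]=0xc2, mem[0x0b]=0x22, mem[0x16]=0x77, mem[0x09]=0x37, mem[0x18]=0x37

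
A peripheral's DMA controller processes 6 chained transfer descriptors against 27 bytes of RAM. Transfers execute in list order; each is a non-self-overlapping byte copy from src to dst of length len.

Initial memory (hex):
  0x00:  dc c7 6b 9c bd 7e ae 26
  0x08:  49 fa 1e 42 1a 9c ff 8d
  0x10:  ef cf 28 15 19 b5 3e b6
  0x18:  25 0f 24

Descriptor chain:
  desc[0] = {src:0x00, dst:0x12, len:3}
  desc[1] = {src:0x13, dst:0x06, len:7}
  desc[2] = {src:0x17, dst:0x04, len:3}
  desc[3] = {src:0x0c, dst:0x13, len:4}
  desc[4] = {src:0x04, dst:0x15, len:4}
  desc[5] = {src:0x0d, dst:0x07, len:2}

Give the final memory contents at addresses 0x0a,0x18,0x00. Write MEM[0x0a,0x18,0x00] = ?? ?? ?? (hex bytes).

MEM[0x0a,0x18,0x00] = b6 6b dc

D0: mem[0x12..0x14] <- [dc c7 6b]
D1: mem[0x06..0x0c] <- [c7 6b b5 3e b6 25 0f]
D2: mem[0x04..0x06] <- [b6 25 0f]
D3: mem[0x13..0x16] <- [0f 9c ff 8d]
D4: mem[0x15..0x18] <- [b6 25 0f 6b]
D5: mem[0x07..0x08] <- [9c ff]
query mem[0x0a]=0xb6, mem[0x18]=0x6b, mem[0x00]=0xdc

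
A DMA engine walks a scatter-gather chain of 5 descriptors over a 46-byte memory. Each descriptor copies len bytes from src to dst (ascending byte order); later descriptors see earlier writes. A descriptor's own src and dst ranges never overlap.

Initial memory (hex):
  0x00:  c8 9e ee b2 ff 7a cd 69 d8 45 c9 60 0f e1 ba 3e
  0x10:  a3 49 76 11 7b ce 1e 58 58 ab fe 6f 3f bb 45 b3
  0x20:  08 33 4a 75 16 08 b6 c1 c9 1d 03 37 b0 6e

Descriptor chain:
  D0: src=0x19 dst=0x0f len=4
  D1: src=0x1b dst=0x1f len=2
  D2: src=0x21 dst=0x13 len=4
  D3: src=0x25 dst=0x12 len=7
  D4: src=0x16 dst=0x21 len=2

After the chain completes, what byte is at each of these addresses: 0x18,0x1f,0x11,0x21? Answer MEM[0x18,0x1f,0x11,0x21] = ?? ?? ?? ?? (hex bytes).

[0] 0x19->0x0f len=4 : ab fe 6f 3f
[1] 0x1b->0x1f len=2 : 6f 3f
[2] 0x21->0x13 len=4 : 33 4a 75 16
[3] 0x25->0x12 len=7 : 08 b6 c1 c9 1d 03 37
[4] 0x16->0x21 len=2 : 1d 03
query mem[0x18]=0x37, mem[0x1f]=0x6f, mem[0x11]=0x6f, mem[0x21]=0x1d

MEM[0x18,0x1f,0x11,0x21] = 37 6f 6f 1d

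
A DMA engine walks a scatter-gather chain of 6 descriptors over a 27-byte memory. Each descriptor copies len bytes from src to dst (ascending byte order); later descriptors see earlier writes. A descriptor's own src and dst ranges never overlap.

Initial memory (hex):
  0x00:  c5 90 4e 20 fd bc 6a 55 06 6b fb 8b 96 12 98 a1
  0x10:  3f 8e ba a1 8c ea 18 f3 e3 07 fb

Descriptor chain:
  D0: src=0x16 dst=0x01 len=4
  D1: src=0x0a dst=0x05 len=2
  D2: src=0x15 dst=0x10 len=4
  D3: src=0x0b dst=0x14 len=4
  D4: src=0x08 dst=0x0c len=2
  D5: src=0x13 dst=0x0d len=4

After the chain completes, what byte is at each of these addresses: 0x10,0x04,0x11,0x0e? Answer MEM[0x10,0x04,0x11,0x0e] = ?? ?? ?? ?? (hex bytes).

  after D0: wrote 4B at 0x01 = 18f3e307
  after D1: wrote 2B at 0x05 = fb8b
  after D2: wrote 4B at 0x10 = ea18f3e3
  after D3: wrote 4B at 0x14 = 8b961298
  after D4: wrote 2B at 0x0c = 066b
  after D5: wrote 4B at 0x0d = e38b9612
query mem[0x10]=0x12, mem[0x04]=0x07, mem[0x11]=0x18, mem[0x0e]=0x8b

MEM[0x10,0x04,0x11,0x0e] = 12 07 18 8b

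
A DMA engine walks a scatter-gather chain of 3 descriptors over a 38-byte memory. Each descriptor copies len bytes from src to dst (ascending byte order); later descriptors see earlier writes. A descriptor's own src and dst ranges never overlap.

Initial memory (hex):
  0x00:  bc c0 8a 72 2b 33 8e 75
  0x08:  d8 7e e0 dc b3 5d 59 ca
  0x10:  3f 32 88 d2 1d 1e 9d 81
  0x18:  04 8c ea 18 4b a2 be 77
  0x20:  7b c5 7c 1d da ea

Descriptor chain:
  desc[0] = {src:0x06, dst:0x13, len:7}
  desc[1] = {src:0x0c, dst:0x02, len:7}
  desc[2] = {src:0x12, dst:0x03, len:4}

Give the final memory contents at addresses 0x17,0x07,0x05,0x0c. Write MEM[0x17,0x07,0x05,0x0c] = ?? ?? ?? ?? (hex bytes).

  after D0: wrote 7B at 0x13 = 8e75d87ee0dcb3
  after D1: wrote 7B at 0x02 = b35d59ca3f3288
  after D2: wrote 4B at 0x03 = 888e75d8
query mem[0x17]=0xe0, mem[0x07]=0x32, mem[0x05]=0x75, mem[0x0c]=0xb3

MEM[0x17,0x07,0x05,0x0c] = e0 32 75 b3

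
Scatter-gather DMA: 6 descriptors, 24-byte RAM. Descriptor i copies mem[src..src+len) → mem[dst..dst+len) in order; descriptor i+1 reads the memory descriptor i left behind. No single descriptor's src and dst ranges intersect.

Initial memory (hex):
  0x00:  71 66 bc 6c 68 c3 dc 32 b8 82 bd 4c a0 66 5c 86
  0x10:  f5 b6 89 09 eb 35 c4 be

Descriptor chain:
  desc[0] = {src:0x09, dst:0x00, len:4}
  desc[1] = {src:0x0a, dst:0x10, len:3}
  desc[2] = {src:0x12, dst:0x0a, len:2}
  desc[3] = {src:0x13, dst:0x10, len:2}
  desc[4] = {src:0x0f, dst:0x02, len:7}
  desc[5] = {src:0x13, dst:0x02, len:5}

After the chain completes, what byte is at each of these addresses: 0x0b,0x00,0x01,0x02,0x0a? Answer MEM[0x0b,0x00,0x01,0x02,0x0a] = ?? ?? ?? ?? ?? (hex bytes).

  after D0: wrote 4B at 0x00 = 82bd4ca0
  after D1: wrote 3B at 0x10 = bd4ca0
  after D2: wrote 2B at 0x0a = a009
  after D3: wrote 2B at 0x10 = 09eb
  after D4: wrote 7B at 0x02 = 8609eba009eb35
  after D5: wrote 5B at 0x02 = 09eb35c4be
query mem[0x0b]=0x09, mem[0x00]=0x82, mem[0x01]=0xbd, mem[0x02]=0x09, mem[0x0a]=0xa0

MEM[0x0b,0x00,0x01,0x02,0x0a] = 09 82 bd 09 a0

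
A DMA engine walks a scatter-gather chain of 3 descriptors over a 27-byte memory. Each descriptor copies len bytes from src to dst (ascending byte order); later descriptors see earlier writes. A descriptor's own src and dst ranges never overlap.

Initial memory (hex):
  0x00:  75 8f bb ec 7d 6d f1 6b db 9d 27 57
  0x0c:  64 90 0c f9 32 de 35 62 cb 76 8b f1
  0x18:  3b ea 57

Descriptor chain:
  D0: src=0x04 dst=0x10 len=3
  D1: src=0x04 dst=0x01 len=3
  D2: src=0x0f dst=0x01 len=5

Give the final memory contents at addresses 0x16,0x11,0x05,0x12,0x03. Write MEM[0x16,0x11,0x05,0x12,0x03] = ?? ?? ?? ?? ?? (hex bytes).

#0 dst[0x10+3] := {0x7d,0x6d,0xf1}
#1 dst[0x01+3] := {0x7d,0x6d,0xf1}
#2 dst[0x01+5] := {0xf9,0x7d,0x6d,0xf1,0x62}
query mem[0x16]=0x8b, mem[0x11]=0x6d, mem[0x05]=0x62, mem[0x12]=0xf1, mem[0x03]=0x6d

MEM[0x16,0x11,0x05,0x12,0x03] = 8b 6d 62 f1 6d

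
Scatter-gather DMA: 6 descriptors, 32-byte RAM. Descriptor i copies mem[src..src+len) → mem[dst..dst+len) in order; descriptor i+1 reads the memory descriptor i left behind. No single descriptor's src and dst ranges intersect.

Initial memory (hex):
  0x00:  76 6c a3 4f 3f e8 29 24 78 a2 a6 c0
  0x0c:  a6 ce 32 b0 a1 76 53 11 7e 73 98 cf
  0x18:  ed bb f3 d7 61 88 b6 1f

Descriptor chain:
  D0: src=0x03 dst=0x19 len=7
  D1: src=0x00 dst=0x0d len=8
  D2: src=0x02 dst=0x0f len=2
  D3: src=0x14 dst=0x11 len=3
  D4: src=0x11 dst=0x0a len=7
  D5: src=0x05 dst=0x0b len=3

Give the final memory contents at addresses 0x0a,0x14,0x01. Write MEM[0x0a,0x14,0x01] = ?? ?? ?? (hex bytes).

MEM[0x0a,0x14,0x01] = 24 24 6c

  after D0: wrote 7B at 0x19 = 4f3fe8292478a2
  after D1: wrote 8B at 0x0d = 766ca34f3fe82924
  after D2: wrote 2B at 0x0f = a34f
  after D3: wrote 3B at 0x11 = 247398
  after D4: wrote 7B at 0x0a = 247398247398cf
  after D5: wrote 3B at 0x0b = e82924
query mem[0x0a]=0x24, mem[0x14]=0x24, mem[0x01]=0x6c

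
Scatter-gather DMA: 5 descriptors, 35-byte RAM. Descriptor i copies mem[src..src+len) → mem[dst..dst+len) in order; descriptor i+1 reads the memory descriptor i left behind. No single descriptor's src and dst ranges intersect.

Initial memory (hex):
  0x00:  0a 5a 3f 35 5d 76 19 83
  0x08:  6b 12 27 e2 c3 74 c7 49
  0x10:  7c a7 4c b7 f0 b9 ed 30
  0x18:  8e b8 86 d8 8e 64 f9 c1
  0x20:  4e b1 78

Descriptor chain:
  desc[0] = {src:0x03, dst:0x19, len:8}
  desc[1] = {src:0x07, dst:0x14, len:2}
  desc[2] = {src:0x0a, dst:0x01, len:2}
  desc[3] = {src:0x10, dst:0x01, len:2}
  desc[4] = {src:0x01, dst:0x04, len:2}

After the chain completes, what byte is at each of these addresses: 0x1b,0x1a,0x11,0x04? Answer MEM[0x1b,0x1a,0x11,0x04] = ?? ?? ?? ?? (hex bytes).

MEM[0x1b,0x1a,0x11,0x04] = 76 5d a7 7c

  after D0: wrote 8B at 0x19 = 355d7619836b1227
  after D1: wrote 2B at 0x14 = 836b
  after D2: wrote 2B at 0x01 = 27e2
  after D3: wrote 2B at 0x01 = 7ca7
  after D4: wrote 2B at 0x04 = 7ca7
query mem[0x1b]=0x76, mem[0x1a]=0x5d, mem[0x11]=0xa7, mem[0x04]=0x7c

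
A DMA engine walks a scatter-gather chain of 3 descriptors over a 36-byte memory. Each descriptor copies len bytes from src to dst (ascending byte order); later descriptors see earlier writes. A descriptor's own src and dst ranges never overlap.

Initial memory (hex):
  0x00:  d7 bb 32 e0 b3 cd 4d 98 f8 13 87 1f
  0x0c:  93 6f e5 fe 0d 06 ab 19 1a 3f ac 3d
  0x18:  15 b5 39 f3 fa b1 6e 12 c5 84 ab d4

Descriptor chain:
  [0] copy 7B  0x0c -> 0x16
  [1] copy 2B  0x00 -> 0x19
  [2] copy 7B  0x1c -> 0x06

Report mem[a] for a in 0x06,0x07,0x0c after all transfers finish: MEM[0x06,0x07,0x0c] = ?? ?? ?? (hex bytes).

MEM[0x06,0x07,0x0c] = ab b1 ab

[0] 0x0c->0x16 len=7 : 93 6f e5 fe 0d 06 ab
[1] 0x00->0x19 len=2 : d7 bb
[2] 0x1c->0x06 len=7 : ab b1 6e 12 c5 84 ab
query mem[0x06]=0xab, mem[0x07]=0xb1, mem[0x0c]=0xab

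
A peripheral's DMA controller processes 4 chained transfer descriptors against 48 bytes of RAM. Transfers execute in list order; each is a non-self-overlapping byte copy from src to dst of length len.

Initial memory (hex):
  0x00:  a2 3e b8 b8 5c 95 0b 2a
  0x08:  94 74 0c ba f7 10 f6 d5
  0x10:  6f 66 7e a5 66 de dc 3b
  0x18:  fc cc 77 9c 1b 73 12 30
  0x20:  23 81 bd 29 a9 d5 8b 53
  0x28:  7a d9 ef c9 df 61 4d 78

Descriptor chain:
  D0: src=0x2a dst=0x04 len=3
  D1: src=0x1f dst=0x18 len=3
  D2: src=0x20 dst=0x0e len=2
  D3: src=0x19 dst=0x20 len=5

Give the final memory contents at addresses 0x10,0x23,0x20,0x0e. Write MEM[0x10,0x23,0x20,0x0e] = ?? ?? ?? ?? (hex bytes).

[0] 0x2a->0x04 len=3 : ef c9 df
[1] 0x1f->0x18 len=3 : 30 23 81
[2] 0x20->0x0e len=2 : 23 81
[3] 0x19->0x20 len=5 : 23 81 9c 1b 73
query mem[0x10]=0x6f, mem[0x23]=0x1b, mem[0x20]=0x23, mem[0x0e]=0x23

MEM[0x10,0x23,0x20,0x0e] = 6f 1b 23 23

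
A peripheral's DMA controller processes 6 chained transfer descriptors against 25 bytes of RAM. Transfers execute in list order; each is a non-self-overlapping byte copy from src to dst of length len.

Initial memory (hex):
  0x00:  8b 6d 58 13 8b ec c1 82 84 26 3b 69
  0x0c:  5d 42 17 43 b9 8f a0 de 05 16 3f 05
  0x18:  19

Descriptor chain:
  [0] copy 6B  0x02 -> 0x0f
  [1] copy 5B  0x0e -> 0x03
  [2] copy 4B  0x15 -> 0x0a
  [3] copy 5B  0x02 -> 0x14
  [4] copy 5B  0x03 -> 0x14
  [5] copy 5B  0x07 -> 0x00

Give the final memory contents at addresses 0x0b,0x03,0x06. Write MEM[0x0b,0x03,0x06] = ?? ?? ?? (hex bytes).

MEM[0x0b,0x03,0x06] = 3f 16 8b

[0] 0x02->0x0f len=6 : 58 13 8b ec c1 82
[1] 0x0e->0x03 len=5 : 17 58 13 8b ec
[2] 0x15->0x0a len=4 : 16 3f 05 19
[3] 0x02->0x14 len=5 : 58 17 58 13 8b
[4] 0x03->0x14 len=5 : 17 58 13 8b ec
[5] 0x07->0x00 len=5 : ec 84 26 16 3f
query mem[0x0b]=0x3f, mem[0x03]=0x16, mem[0x06]=0x8b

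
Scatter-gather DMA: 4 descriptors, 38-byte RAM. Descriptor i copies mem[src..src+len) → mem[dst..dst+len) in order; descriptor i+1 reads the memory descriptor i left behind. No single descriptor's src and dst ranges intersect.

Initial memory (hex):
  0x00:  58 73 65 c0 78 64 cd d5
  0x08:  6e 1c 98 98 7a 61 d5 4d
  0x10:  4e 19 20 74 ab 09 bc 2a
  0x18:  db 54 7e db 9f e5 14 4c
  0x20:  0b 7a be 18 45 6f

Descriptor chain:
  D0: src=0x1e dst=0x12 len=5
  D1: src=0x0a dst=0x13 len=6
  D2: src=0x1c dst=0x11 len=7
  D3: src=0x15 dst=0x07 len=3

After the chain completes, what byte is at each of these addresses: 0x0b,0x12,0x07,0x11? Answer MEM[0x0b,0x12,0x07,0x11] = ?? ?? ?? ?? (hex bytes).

MEM[0x0b,0x12,0x07,0x11] = 98 e5 0b 9f

D0: mem[0x12..0x16] <- [14 4c 0b 7a be]
D1: mem[0x13..0x18] <- [98 98 7a 61 d5 4d]
D2: mem[0x11..0x17] <- [9f e5 14 4c 0b 7a be]
D3: mem[0x07..0x09] <- [0b 7a be]
query mem[0x0b]=0x98, mem[0x12]=0xe5, mem[0x07]=0x0b, mem[0x11]=0x9f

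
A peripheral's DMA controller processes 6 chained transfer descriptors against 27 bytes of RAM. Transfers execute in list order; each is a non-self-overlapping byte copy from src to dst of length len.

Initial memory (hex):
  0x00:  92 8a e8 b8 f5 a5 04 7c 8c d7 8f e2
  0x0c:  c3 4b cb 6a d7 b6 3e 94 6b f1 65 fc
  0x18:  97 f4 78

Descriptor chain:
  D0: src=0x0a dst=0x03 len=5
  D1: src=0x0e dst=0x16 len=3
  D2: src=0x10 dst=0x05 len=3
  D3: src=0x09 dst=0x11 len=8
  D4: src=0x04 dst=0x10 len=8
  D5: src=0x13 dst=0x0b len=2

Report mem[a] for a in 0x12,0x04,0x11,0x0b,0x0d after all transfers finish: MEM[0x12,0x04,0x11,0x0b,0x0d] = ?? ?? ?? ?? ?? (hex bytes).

D0: mem[0x03..0x07] <- [8f e2 c3 4b cb]
D1: mem[0x16..0x18] <- [cb 6a d7]
D2: mem[0x05..0x07] <- [d7 b6 3e]
D3: mem[0x11..0x18] <- [d7 8f e2 c3 4b cb 6a d7]
D4: mem[0x10..0x17] <- [e2 d7 b6 3e 8c d7 8f e2]
D5: mem[0x0b..0x0c] <- [3e 8c]
query mem[0x12]=0xb6, mem[0x04]=0xe2, mem[0x11]=0xd7, mem[0x0b]=0x3e, mem[0x0d]=0x4b

MEM[0x12,0x04,0x11,0x0b,0x0d] = b6 e2 d7 3e 4b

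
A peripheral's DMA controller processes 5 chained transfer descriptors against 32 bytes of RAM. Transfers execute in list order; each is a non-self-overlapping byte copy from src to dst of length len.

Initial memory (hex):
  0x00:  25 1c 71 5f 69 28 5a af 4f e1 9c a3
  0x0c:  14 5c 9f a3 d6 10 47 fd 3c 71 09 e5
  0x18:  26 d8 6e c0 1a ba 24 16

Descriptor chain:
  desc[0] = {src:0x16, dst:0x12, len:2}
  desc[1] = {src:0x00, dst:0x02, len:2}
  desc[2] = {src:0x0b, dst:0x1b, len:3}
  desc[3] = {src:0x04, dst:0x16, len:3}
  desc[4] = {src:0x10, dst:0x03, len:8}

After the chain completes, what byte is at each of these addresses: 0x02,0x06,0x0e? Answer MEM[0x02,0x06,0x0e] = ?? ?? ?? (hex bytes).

MEM[0x02,0x06,0x0e] = 25 e5 9f

#0 dst[0x12+2] := {0x09,0xe5}
#1 dst[0x02+2] := {0x25,0x1c}
#2 dst[0x1b+3] := {0xa3,0x14,0x5c}
#3 dst[0x16+3] := {0x69,0x28,0x5a}
#4 dst[0x03+8] := {0xd6,0x10,0x09,0xe5,0x3c,0x71,0x69,0x28}
query mem[0x02]=0x25, mem[0x06]=0xe5, mem[0x0e]=0x9f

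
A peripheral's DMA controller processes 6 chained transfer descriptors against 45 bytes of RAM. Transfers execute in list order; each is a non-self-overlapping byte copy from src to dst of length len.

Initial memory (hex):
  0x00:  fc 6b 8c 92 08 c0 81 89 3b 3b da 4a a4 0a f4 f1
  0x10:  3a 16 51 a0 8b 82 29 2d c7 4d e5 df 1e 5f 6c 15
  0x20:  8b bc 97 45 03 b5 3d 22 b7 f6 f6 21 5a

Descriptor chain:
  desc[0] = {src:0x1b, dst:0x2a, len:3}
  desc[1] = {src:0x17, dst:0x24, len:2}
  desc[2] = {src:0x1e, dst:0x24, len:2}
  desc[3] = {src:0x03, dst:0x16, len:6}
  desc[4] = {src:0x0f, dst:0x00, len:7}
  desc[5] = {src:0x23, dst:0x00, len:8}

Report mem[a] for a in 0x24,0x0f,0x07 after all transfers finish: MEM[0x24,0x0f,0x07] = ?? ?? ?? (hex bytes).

  after D0: wrote 3B at 0x2a = df1e5f
  after D1: wrote 2B at 0x24 = 2dc7
  after D2: wrote 2B at 0x24 = 6c15
  after D3: wrote 6B at 0x16 = 9208c081893b
  after D4: wrote 7B at 0x00 = f13a1651a08b82
  after D5: wrote 8B at 0x00 = 456c153d22b7f6df
query mem[0x24]=0x6c, mem[0x0f]=0xf1, mem[0x07]=0xdf

MEM[0x24,0x0f,0x07] = 6c f1 df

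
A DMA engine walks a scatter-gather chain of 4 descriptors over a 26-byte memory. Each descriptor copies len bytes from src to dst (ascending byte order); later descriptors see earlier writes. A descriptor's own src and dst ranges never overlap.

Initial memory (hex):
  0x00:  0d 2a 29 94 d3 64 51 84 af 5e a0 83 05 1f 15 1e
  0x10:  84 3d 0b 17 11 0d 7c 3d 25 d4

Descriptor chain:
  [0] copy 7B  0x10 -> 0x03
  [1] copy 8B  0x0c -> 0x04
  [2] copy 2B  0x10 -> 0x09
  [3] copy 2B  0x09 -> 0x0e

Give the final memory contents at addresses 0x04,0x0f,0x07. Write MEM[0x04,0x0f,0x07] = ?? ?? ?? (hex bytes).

[0] 0x10->0x03 len=7 : 84 3d 0b 17 11 0d 7c
[1] 0x0c->0x04 len=8 : 05 1f 15 1e 84 3d 0b 17
[2] 0x10->0x09 len=2 : 84 3d
[3] 0x09->0x0e len=2 : 84 3d
query mem[0x04]=0x05, mem[0x0f]=0x3d, mem[0x07]=0x1e

MEM[0x04,0x0f,0x07] = 05 3d 1e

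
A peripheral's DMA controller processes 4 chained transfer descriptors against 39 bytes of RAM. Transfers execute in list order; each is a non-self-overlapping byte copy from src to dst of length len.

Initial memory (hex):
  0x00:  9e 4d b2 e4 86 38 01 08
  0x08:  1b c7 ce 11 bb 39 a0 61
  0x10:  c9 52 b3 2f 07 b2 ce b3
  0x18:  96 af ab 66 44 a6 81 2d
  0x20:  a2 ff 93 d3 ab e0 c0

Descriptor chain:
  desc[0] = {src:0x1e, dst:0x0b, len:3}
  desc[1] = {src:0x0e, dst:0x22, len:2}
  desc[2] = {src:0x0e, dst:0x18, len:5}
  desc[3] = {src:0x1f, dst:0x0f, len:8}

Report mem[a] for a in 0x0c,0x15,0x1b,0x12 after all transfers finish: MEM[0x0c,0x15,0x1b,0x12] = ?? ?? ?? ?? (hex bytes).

MEM[0x0c,0x15,0x1b,0x12] = 2d e0 52 a0

  after D0: wrote 3B at 0x0b = 812da2
  after D1: wrote 2B at 0x22 = a061
  after D2: wrote 5B at 0x18 = a061c952b3
  after D3: wrote 8B at 0x0f = 2da2ffa061abe0c0
query mem[0x0c]=0x2d, mem[0x15]=0xe0, mem[0x1b]=0x52, mem[0x12]=0xa0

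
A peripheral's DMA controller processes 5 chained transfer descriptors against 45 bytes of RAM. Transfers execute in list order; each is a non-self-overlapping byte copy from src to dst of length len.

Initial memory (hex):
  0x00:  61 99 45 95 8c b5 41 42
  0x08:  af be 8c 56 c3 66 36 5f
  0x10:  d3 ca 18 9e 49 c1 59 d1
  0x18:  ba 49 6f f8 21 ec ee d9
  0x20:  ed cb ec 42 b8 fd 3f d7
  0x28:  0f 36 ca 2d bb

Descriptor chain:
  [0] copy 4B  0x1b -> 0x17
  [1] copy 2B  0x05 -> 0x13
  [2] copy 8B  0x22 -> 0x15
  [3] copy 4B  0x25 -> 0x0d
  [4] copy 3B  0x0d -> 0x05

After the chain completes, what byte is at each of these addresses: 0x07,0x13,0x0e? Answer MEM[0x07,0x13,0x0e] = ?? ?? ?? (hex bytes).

#0 dst[0x17+4] := {0xf8,0x21,0xec,0xee}
#1 dst[0x13+2] := {0xb5,0x41}
#2 dst[0x15+8] := {0xec,0x42,0xb8,0xfd,0x3f,0xd7,0x0f,0x36}
#3 dst[0x0d+4] := {0xfd,0x3f,0xd7,0x0f}
#4 dst[0x05+3] := {0xfd,0x3f,0xd7}
query mem[0x07]=0xd7, mem[0x13]=0xb5, mem[0x0e]=0x3f

MEM[0x07,0x13,0x0e] = d7 b5 3f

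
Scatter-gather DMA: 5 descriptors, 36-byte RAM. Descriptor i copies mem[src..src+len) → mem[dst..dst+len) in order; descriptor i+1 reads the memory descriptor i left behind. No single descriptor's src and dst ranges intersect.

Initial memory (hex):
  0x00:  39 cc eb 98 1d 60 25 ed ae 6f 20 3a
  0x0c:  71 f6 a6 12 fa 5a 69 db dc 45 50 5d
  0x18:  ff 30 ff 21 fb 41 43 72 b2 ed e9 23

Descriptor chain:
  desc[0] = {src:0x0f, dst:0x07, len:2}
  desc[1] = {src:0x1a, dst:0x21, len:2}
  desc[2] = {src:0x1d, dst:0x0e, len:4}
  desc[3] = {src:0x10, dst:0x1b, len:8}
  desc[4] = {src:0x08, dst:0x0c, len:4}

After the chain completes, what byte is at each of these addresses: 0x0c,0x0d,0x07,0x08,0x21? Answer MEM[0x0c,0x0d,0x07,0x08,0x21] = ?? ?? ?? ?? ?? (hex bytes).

[0] 0x0f->0x07 len=2 : 12 fa
[1] 0x1a->0x21 len=2 : ff 21
[2] 0x1d->0x0e len=4 : 41 43 72 b2
[3] 0x10->0x1b len=8 : 72 b2 69 db dc 45 50 5d
[4] 0x08->0x0c len=4 : fa 6f 20 3a
query mem[0x0c]=0xfa, mem[0x0d]=0x6f, mem[0x07]=0x12, mem[0x08]=0xfa, mem[0x21]=0x50

MEM[0x0c,0x0d,0x07,0x08,0x21] = fa 6f 12 fa 50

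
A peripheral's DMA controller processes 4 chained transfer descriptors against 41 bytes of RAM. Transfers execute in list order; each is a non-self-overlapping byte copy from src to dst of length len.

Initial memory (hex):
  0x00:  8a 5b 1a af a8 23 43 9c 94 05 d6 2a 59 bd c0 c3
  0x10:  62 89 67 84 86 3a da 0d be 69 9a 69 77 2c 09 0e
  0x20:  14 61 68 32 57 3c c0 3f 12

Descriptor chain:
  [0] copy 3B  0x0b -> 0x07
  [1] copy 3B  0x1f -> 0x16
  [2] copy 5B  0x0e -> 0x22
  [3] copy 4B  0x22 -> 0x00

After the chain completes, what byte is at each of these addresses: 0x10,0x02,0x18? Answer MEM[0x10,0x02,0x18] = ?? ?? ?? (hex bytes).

[0] 0x0b->0x07 len=3 : 2a 59 bd
[1] 0x1f->0x16 len=3 : 0e 14 61
[2] 0x0e->0x22 len=5 : c0 c3 62 89 67
[3] 0x22->0x00 len=4 : c0 c3 62 89
query mem[0x10]=0x62, mem[0x02]=0x62, mem[0x18]=0x61

MEM[0x10,0x02,0x18] = 62 62 61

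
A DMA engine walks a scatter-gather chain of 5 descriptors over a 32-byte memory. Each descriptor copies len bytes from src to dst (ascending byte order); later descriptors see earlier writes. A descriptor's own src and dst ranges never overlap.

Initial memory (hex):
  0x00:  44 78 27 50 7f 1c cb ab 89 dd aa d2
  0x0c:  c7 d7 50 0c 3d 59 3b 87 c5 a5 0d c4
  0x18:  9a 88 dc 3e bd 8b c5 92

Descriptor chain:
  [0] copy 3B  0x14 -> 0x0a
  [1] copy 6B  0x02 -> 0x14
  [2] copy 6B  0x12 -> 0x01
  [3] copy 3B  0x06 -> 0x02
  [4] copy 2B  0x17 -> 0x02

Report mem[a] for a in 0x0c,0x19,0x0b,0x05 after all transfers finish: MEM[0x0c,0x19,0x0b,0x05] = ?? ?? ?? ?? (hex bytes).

MEM[0x0c,0x19,0x0b,0x05] = 0d ab a5 7f

D0: mem[0x0a..0x0c] <- [c5 a5 0d]
D1: mem[0x14..0x19] <- [27 50 7f 1c cb ab]
D2: mem[0x01..0x06] <- [3b 87 27 50 7f 1c]
D3: mem[0x02..0x04] <- [1c ab 89]
D4: mem[0x02..0x03] <- [1c cb]
query mem[0x0c]=0x0d, mem[0x19]=0xab, mem[0x0b]=0xa5, mem[0x05]=0x7f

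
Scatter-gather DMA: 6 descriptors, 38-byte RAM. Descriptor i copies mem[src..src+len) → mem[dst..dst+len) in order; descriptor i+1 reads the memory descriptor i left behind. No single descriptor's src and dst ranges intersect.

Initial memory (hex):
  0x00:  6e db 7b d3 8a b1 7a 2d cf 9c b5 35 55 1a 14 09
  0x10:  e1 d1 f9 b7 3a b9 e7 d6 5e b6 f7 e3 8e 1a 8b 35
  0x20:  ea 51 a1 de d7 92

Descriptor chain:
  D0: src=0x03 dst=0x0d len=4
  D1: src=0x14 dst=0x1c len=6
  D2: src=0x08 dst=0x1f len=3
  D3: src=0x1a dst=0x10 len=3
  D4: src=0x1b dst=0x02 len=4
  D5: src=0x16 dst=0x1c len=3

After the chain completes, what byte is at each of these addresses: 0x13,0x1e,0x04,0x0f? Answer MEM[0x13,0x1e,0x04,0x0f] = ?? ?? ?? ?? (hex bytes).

MEM[0x13,0x1e,0x04,0x0f] = b7 5e b9 b1

[0] 0x03->0x0d len=4 : d3 8a b1 7a
[1] 0x14->0x1c len=6 : 3a b9 e7 d6 5e b6
[2] 0x08->0x1f len=3 : cf 9c b5
[3] 0x1a->0x10 len=3 : f7 e3 3a
[4] 0x1b->0x02 len=4 : e3 3a b9 e7
[5] 0x16->0x1c len=3 : e7 d6 5e
query mem[0x13]=0xb7, mem[0x1e]=0x5e, mem[0x04]=0xb9, mem[0x0f]=0xb1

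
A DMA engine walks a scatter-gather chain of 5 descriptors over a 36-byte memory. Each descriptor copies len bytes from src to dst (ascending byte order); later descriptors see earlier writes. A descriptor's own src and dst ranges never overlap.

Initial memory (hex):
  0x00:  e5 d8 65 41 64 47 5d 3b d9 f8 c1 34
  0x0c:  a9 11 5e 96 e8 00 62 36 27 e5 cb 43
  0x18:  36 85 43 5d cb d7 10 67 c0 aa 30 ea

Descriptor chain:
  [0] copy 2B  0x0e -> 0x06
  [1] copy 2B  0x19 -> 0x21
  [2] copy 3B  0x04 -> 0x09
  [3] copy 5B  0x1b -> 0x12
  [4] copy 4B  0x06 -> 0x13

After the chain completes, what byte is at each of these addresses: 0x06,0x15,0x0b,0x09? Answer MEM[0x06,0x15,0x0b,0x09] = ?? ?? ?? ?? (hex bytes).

MEM[0x06,0x15,0x0b,0x09] = 5e d9 5e 64

[0] 0x0e->0x06 len=2 : 5e 96
[1] 0x19->0x21 len=2 : 85 43
[2] 0x04->0x09 len=3 : 64 47 5e
[3] 0x1b->0x12 len=5 : 5d cb d7 10 67
[4] 0x06->0x13 len=4 : 5e 96 d9 64
query mem[0x06]=0x5e, mem[0x15]=0xd9, mem[0x0b]=0x5e, mem[0x09]=0x64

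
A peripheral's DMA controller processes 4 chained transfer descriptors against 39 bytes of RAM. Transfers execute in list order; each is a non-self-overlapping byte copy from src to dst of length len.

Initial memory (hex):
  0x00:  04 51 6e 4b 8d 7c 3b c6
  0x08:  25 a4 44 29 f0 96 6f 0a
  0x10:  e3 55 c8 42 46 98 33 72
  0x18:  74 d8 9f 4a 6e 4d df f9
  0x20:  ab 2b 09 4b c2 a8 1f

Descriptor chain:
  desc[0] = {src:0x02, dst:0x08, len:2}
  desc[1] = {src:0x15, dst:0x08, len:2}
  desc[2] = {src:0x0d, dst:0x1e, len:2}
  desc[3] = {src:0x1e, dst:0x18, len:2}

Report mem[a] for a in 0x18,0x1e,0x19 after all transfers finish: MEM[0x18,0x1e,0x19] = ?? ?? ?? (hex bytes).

MEM[0x18,0x1e,0x19] = 96 96 6f

[0] 0x02->0x08 len=2 : 6e 4b
[1] 0x15->0x08 len=2 : 98 33
[2] 0x0d->0x1e len=2 : 96 6f
[3] 0x1e->0x18 len=2 : 96 6f
query mem[0x18]=0x96, mem[0x1e]=0x96, mem[0x19]=0x6f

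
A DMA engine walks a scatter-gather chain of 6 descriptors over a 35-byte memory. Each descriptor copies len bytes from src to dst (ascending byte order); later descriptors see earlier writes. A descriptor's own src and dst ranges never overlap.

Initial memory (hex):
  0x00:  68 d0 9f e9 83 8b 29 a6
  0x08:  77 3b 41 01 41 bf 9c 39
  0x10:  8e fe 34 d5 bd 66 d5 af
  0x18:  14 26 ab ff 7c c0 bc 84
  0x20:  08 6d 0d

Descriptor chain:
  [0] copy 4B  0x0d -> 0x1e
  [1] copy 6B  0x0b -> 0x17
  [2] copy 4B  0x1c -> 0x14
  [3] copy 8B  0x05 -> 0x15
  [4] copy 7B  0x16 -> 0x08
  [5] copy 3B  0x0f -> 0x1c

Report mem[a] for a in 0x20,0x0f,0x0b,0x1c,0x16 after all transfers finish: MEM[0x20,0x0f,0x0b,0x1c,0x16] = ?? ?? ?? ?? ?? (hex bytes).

MEM[0x20,0x0f,0x0b,0x1c,0x16] = 39 39 3b 39 29

D0: mem[0x1e..0x21] <- [bf 9c 39 8e]
D1: mem[0x17..0x1c] <- [01 41 bf 9c 39 8e]
D2: mem[0x14..0x17] <- [8e c0 bf 9c]
D3: mem[0x15..0x1c] <- [8b 29 a6 77 3b 41 01 41]
D4: mem[0x08..0x0e] <- [29 a6 77 3b 41 01 41]
D5: mem[0x1c..0x1e] <- [39 8e fe]
query mem[0x20]=0x39, mem[0x0f]=0x39, mem[0x0b]=0x3b, mem[0x1c]=0x39, mem[0x16]=0x29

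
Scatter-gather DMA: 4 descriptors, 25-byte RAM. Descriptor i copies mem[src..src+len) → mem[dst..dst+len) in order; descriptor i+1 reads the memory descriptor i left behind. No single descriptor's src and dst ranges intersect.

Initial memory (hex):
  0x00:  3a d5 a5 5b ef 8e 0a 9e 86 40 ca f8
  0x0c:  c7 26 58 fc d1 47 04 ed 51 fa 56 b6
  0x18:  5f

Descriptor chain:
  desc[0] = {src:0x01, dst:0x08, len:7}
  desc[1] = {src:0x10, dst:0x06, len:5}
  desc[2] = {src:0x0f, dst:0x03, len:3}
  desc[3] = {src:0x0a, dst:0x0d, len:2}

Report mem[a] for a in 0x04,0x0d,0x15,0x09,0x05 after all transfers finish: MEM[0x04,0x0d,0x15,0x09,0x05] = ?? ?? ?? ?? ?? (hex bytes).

D0: mem[0x08..0x0e] <- [d5 a5 5b ef 8e 0a 9e]
D1: mem[0x06..0x0a] <- [d1 47 04 ed 51]
D2: mem[0x03..0x05] <- [fc d1 47]
D3: mem[0x0d..0x0e] <- [51 ef]
query mem[0x04]=0xd1, mem[0x0d]=0x51, mem[0x15]=0xfa, mem[0x09]=0xed, mem[0x05]=0x47

MEM[0x04,0x0d,0x15,0x09,0x05] = d1 51 fa ed 47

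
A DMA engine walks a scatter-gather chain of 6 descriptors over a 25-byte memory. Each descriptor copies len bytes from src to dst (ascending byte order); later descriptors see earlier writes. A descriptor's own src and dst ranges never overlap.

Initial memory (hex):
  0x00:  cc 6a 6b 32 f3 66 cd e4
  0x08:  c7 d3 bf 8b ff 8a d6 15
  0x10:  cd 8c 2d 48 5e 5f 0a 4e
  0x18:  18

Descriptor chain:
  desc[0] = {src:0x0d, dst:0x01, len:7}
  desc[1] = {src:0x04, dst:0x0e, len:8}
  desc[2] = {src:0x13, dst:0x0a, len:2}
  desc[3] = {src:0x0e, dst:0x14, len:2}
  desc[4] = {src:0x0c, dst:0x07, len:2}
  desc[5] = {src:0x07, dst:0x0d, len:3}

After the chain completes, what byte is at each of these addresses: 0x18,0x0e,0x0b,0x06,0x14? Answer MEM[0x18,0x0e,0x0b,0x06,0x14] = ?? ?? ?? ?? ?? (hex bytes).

MEM[0x18,0x0e,0x0b,0x06,0x14] = 18 8a bf 2d cd

  after D0: wrote 7B at 0x01 = 8ad615cd8c2d48
  after D1: wrote 8B at 0x0e = cd8c2d48c7d3bf8b
  after D2: wrote 2B at 0x0a = d3bf
  after D3: wrote 2B at 0x14 = cd8c
  after D4: wrote 2B at 0x07 = ff8a
  after D5: wrote 3B at 0x0d = ff8ad3
query mem[0x18]=0x18, mem[0x0e]=0x8a, mem[0x0b]=0xbf, mem[0x06]=0x2d, mem[0x14]=0xcd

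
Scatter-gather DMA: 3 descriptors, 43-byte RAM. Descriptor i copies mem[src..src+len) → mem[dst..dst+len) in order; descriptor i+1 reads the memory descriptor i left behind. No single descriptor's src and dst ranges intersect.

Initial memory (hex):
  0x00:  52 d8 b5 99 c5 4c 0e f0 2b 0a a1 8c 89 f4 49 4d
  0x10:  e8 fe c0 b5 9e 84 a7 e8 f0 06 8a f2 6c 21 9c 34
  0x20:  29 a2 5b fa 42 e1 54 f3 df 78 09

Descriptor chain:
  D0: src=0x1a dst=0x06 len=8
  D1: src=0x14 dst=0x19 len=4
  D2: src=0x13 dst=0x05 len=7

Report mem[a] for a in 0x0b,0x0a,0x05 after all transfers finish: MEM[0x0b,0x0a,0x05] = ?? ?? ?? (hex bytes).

  after D0: wrote 8B at 0x06 = 8af26c219c3429a2
  after D1: wrote 4B at 0x19 = 9e84a7e8
  after D2: wrote 7B at 0x05 = b59e84a7e8f09e
query mem[0x0b]=0x9e, mem[0x0a]=0xf0, mem[0x05]=0xb5

MEM[0x0b,0x0a,0x05] = 9e f0 b5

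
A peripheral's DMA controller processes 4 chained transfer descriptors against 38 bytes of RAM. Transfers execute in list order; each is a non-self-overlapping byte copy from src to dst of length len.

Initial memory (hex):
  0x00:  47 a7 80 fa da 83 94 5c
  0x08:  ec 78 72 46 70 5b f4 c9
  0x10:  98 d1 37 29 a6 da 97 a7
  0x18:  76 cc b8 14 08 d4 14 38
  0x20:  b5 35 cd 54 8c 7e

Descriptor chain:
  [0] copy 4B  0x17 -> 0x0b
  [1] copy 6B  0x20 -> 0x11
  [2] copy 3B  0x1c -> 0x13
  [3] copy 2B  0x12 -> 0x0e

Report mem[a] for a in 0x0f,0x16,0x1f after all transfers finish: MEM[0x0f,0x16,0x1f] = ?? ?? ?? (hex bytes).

D0: mem[0x0b..0x0e] <- [a7 76 cc b8]
D1: mem[0x11..0x16] <- [b5 35 cd 54 8c 7e]
D2: mem[0x13..0x15] <- [08 d4 14]
D3: mem[0x0e..0x0f] <- [35 08]
query mem[0x0f]=0x08, mem[0x16]=0x7e, mem[0x1f]=0x38

MEM[0x0f,0x16,0x1f] = 08 7e 38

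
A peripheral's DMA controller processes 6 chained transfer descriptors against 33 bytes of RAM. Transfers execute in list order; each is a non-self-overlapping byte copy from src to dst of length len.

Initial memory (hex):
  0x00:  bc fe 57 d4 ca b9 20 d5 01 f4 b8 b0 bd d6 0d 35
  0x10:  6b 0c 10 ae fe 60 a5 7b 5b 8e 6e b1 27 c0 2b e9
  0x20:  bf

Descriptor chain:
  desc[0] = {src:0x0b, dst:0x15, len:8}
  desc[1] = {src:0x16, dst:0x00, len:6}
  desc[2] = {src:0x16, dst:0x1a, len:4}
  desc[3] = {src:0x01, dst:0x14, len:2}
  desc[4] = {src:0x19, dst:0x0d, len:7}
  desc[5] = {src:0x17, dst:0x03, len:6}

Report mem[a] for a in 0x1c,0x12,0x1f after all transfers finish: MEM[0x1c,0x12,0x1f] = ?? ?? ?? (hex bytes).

  after D0: wrote 8B at 0x15 = b0bdd60d356b0c10
  after D1: wrote 6B at 0x00 = bdd60d356b0c
  after D2: wrote 4B at 0x1a = bdd60d35
  after D3: wrote 2B at 0x14 = d60d
  after D4: wrote 7B at 0x0d = 35bdd60d352be9
  after D5: wrote 6B at 0x03 = d60d35bdd60d
query mem[0x1c]=0x0d, mem[0x12]=0x2b, mem[0x1f]=0xe9

MEM[0x1c,0x12,0x1f] = 0d 2b e9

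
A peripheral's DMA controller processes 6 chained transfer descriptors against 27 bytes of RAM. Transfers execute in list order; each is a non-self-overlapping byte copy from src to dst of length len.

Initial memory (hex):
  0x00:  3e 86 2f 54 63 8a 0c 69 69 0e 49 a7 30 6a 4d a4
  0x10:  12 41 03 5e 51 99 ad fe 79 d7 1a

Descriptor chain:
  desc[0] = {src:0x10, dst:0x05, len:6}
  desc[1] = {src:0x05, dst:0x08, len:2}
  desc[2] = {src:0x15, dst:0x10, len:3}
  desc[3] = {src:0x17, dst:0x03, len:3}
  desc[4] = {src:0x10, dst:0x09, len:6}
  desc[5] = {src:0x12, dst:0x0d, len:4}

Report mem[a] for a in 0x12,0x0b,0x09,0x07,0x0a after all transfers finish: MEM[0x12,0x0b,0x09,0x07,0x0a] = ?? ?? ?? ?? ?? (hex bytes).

MEM[0x12,0x0b,0x09,0x07,0x0a] = fe fe 99 03 ad

[0] 0x10->0x05 len=6 : 12 41 03 5e 51 99
[1] 0x05->0x08 len=2 : 12 41
[2] 0x15->0x10 len=3 : 99 ad fe
[3] 0x17->0x03 len=3 : fe 79 d7
[4] 0x10->0x09 len=6 : 99 ad fe 5e 51 99
[5] 0x12->0x0d len=4 : fe 5e 51 99
query mem[0x12]=0xfe, mem[0x0b]=0xfe, mem[0x09]=0x99, mem[0x07]=0x03, mem[0x0a]=0xad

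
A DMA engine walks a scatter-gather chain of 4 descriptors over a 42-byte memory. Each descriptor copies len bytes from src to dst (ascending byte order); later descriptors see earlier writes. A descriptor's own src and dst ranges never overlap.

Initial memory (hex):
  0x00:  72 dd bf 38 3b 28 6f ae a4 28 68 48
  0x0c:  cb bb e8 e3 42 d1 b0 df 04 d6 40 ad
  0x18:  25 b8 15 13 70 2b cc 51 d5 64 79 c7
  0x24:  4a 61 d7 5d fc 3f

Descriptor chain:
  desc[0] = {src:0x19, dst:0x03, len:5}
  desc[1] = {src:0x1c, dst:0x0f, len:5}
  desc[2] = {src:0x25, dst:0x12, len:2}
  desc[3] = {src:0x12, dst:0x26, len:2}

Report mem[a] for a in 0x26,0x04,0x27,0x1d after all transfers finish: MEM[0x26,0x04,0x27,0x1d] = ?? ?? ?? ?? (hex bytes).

MEM[0x26,0x04,0x27,0x1d] = 61 15 d7 2b

#0 dst[0x03+5] := {0xb8,0x15,0x13,0x70,0x2b}
#1 dst[0x0f+5] := {0x70,0x2b,0xcc,0x51,0xd5}
#2 dst[0x12+2] := {0x61,0xd7}
#3 dst[0x26+2] := {0x61,0xd7}
query mem[0x26]=0x61, mem[0x04]=0x15, mem[0x27]=0xd7, mem[0x1d]=0x2b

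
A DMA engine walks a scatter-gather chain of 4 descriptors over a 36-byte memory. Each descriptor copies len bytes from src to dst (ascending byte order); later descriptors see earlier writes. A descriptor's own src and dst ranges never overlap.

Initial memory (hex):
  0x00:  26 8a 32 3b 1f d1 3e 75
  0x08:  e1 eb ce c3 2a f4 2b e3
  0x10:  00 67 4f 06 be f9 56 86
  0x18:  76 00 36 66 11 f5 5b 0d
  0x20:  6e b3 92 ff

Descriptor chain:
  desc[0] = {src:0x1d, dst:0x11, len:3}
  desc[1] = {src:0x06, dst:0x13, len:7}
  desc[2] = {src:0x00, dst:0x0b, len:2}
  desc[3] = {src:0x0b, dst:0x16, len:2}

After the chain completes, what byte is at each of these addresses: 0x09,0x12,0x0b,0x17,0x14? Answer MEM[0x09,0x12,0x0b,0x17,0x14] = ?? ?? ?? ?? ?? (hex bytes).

MEM[0x09,0x12,0x0b,0x17,0x14] = eb 5b 26 8a 75

  after D0: wrote 3B at 0x11 = f55b0d
  after D1: wrote 7B at 0x13 = 3e75e1ebcec32a
  after D2: wrote 2B at 0x0b = 268a
  after D3: wrote 2B at 0x16 = 268a
query mem[0x09]=0xeb, mem[0x12]=0x5b, mem[0x0b]=0x26, mem[0x17]=0x8a, mem[0x14]=0x75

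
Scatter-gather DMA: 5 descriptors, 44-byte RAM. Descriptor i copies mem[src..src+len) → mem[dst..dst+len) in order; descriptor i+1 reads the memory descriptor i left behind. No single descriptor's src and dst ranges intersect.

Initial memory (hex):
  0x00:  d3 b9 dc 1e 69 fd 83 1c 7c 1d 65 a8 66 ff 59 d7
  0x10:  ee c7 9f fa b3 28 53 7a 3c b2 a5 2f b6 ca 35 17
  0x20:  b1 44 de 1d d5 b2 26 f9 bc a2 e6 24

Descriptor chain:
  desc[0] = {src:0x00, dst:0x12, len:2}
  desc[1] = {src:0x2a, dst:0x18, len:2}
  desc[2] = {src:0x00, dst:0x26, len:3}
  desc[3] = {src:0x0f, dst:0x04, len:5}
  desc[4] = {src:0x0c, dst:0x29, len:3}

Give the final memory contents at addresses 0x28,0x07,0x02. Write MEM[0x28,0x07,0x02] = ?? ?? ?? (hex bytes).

MEM[0x28,0x07,0x02] = dc d3 dc

  after D0: wrote 2B at 0x12 = d3b9
  after D1: wrote 2B at 0x18 = e624
  after D2: wrote 3B at 0x26 = d3b9dc
  after D3: wrote 5B at 0x04 = d7eec7d3b9
  after D4: wrote 3B at 0x29 = 66ff59
query mem[0x28]=0xdc, mem[0x07]=0xd3, mem[0x02]=0xdc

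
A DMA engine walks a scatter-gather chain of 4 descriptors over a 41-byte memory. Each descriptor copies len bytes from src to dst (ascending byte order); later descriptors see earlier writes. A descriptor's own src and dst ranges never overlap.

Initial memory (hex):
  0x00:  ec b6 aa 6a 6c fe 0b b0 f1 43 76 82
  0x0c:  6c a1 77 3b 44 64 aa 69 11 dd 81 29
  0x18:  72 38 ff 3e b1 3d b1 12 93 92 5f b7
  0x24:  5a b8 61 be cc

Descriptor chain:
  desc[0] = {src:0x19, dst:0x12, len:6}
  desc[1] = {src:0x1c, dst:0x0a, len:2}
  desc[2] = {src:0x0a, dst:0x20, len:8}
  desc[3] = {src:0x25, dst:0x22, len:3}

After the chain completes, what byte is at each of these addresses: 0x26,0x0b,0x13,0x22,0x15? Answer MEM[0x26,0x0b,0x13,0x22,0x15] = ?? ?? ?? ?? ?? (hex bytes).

MEM[0x26,0x0b,0x13,0x22,0x15] = 44 3d ff 3b b1

D0: mem[0x12..0x17] <- [38 ff 3e b1 3d b1]
D1: mem[0x0a..0x0b] <- [b1 3d]
D2: mem[0x20..0x27] <- [b1 3d 6c a1 77 3b 44 64]
D3: mem[0x22..0x24] <- [3b 44 64]
query mem[0x26]=0x44, mem[0x0b]=0x3d, mem[0x13]=0xff, mem[0x22]=0x3b, mem[0x15]=0xb1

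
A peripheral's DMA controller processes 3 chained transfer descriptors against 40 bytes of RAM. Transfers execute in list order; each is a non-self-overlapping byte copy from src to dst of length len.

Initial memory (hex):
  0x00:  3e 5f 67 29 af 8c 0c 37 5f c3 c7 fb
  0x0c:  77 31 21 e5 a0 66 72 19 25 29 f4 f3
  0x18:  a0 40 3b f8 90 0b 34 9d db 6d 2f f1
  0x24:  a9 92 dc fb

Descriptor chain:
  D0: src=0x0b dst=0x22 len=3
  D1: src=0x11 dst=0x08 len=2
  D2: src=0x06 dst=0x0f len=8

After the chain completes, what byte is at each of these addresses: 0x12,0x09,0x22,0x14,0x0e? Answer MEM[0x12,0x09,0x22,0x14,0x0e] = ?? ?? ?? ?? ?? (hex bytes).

MEM[0x12,0x09,0x22,0x14,0x0e] = 72 72 fb fb 21

[0] 0x0b->0x22 len=3 : fb 77 31
[1] 0x11->0x08 len=2 : 66 72
[2] 0x06->0x0f len=8 : 0c 37 66 72 c7 fb 77 31
query mem[0x12]=0x72, mem[0x09]=0x72, mem[0x22]=0xfb, mem[0x14]=0xfb, mem[0x0e]=0x21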